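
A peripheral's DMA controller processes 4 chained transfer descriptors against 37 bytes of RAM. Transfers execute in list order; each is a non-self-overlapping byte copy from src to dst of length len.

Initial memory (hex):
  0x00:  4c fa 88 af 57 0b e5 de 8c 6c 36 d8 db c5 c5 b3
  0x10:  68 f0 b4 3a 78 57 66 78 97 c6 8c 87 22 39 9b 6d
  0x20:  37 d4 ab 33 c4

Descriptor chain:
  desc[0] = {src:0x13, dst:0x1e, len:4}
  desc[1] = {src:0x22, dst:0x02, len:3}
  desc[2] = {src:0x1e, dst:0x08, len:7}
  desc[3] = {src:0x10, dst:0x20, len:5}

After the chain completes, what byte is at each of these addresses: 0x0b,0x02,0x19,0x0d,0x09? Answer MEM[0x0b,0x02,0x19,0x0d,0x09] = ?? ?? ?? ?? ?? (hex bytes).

  after D0: wrote 4B at 0x1e = 3a785766
  after D1: wrote 3B at 0x02 = ab33c4
  after D2: wrote 7B at 0x08 = 3a785766ab33c4
  after D3: wrote 5B at 0x20 = 68f0b43a78
query mem[0x0b]=0x66, mem[0x02]=0xab, mem[0x19]=0xc6, mem[0x0d]=0x33, mem[0x09]=0x78

MEM[0x0b,0x02,0x19,0x0d,0x09] = 66 ab c6 33 78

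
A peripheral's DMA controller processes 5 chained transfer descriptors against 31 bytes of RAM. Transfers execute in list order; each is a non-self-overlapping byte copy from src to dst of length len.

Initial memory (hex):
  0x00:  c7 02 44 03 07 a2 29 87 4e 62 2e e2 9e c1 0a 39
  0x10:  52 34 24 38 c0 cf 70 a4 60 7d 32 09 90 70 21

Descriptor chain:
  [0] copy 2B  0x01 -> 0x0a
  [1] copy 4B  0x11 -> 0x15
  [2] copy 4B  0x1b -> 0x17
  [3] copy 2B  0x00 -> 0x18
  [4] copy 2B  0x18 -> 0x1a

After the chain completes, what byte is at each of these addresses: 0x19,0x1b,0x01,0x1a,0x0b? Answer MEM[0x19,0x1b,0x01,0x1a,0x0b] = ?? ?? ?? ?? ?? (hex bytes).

  after D0: wrote 2B at 0x0a = 0244
  after D1: wrote 4B at 0x15 = 342438c0
  after D2: wrote 4B at 0x17 = 09907021
  after D3: wrote 2B at 0x18 = c702
  after D4: wrote 2B at 0x1a = c702
query mem[0x19]=0x02, mem[0x1b]=0x02, mem[0x01]=0x02, mem[0x1a]=0xc7, mem[0x0b]=0x44

MEM[0x19,0x1b,0x01,0x1a,0x0b] = 02 02 02 c7 44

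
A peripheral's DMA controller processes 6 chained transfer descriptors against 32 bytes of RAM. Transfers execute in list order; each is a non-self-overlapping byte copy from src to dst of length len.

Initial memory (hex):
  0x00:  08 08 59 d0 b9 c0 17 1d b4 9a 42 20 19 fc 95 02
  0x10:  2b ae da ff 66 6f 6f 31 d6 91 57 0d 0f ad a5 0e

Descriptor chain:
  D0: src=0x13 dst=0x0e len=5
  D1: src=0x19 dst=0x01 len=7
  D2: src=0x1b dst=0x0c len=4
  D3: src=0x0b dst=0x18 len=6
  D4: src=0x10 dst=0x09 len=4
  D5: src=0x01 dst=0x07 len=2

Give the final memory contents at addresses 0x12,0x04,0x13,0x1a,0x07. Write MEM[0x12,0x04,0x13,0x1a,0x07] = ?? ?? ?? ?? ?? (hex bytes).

MEM[0x12,0x04,0x13,0x1a,0x07] = 31 0f ff 0f 91

[0] 0x13->0x0e len=5 : ff 66 6f 6f 31
[1] 0x19->0x01 len=7 : 91 57 0d 0f ad a5 0e
[2] 0x1b->0x0c len=4 : 0d 0f ad a5
[3] 0x0b->0x18 len=6 : 20 0d 0f ad a5 6f
[4] 0x10->0x09 len=4 : 6f 6f 31 ff
[5] 0x01->0x07 len=2 : 91 57
query mem[0x12]=0x31, mem[0x04]=0x0f, mem[0x13]=0xff, mem[0x1a]=0x0f, mem[0x07]=0x91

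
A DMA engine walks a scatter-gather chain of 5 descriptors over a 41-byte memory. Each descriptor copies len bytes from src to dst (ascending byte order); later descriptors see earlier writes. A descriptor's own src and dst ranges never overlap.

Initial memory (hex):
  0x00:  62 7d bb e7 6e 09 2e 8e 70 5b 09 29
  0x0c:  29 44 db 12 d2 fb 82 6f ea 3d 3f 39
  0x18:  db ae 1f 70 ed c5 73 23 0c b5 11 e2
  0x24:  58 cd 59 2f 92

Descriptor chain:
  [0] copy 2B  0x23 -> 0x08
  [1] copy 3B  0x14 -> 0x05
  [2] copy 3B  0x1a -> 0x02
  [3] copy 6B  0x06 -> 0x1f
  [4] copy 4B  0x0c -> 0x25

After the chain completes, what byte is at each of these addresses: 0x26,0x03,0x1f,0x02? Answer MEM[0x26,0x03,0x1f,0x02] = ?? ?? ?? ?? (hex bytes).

D0: mem[0x08..0x09] <- [e2 58]
D1: mem[0x05..0x07] <- [ea 3d 3f]
D2: mem[0x02..0x04] <- [1f 70 ed]
D3: mem[0x1f..0x24] <- [3d 3f e2 58 09 29]
D4: mem[0x25..0x28] <- [29 44 db 12]
query mem[0x26]=0x44, mem[0x03]=0x70, mem[0x1f]=0x3d, mem[0x02]=0x1f

MEM[0x26,0x03,0x1f,0x02] = 44 70 3d 1f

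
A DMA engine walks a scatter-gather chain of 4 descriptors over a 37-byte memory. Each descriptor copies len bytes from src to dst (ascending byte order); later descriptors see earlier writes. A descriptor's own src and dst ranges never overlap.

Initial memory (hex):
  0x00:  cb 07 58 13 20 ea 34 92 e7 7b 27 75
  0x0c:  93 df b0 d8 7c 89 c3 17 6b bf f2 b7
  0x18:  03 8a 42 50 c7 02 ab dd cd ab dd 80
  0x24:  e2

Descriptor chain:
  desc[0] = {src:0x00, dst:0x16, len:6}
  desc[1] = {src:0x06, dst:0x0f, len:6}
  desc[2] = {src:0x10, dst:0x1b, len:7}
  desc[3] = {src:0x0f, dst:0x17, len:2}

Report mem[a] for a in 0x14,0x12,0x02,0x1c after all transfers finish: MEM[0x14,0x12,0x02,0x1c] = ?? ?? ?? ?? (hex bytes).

MEM[0x14,0x12,0x02,0x1c] = 75 7b 58 e7

#0 dst[0x16+6] := {0xcb,0x07,0x58,0x13,0x20,0xea}
#1 dst[0x0f+6] := {0x34,0x92,0xe7,0x7b,0x27,0x75}
#2 dst[0x1b+7] := {0x92,0xe7,0x7b,0x27,0x75,0xbf,0xcb}
#3 dst[0x17+2] := {0x34,0x92}
query mem[0x14]=0x75, mem[0x12]=0x7b, mem[0x02]=0x58, mem[0x1c]=0xe7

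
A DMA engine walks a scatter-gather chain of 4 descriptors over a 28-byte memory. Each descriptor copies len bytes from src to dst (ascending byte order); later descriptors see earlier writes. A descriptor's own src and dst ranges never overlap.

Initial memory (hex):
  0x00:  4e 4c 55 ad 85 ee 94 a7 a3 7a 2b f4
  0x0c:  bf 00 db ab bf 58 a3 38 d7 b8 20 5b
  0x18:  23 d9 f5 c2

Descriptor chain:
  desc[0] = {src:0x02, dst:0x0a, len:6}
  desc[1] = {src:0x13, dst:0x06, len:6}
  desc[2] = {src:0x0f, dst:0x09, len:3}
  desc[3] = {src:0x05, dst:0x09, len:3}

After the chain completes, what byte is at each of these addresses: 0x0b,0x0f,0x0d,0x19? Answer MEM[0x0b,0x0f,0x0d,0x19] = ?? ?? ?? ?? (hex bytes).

#0 dst[0x0a+6] := {0x55,0xad,0x85,0xee,0x94,0xa7}
#1 dst[0x06+6] := {0x38,0xd7,0xb8,0x20,0x5b,0x23}
#2 dst[0x09+3] := {0xa7,0xbf,0x58}
#3 dst[0x09+3] := {0xee,0x38,0xd7}
query mem[0x0b]=0xd7, mem[0x0f]=0xa7, mem[0x0d]=0xee, mem[0x19]=0xd9

MEM[0x0b,0x0f,0x0d,0x19] = d7 a7 ee d9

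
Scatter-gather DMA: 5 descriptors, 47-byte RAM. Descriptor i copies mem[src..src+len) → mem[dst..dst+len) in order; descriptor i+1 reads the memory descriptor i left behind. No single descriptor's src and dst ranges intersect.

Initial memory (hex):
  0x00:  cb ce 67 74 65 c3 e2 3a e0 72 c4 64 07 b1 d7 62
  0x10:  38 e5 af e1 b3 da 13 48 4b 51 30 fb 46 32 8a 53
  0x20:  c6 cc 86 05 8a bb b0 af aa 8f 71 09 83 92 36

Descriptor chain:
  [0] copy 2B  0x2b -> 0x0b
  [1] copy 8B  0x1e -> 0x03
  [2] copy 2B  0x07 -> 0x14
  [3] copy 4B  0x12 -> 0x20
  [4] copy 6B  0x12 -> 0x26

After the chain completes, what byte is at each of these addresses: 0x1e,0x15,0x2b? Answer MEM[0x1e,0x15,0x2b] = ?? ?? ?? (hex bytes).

#0 dst[0x0b+2] := {0x09,0x83}
#1 dst[0x03+8] := {0x8a,0x53,0xc6,0xcc,0x86,0x05,0x8a,0xbb}
#2 dst[0x14+2] := {0x86,0x05}
#3 dst[0x20+4] := {0xaf,0xe1,0x86,0x05}
#4 dst[0x26+6] := {0xaf,0xe1,0x86,0x05,0x13,0x48}
query mem[0x1e]=0x8a, mem[0x15]=0x05, mem[0x2b]=0x48

MEM[0x1e,0x15,0x2b] = 8a 05 48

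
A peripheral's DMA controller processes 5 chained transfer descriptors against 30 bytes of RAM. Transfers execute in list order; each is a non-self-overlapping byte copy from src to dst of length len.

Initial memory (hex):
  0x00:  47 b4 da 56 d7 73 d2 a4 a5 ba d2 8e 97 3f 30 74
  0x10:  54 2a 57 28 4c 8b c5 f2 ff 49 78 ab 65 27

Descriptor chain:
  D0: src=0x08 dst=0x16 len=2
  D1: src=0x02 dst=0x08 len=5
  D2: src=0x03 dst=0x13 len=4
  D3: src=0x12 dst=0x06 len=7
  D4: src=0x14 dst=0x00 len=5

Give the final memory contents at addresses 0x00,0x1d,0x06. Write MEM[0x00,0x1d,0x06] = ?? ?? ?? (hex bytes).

MEM[0x00,0x1d,0x06] = d7 27 57

#0 dst[0x16+2] := {0xa5,0xba}
#1 dst[0x08+5] := {0xda,0x56,0xd7,0x73,0xd2}
#2 dst[0x13+4] := {0x56,0xd7,0x73,0xd2}
#3 dst[0x06+7] := {0x57,0x56,0xd7,0x73,0xd2,0xba,0xff}
#4 dst[0x00+5] := {0xd7,0x73,0xd2,0xba,0xff}
query mem[0x00]=0xd7, mem[0x1d]=0x27, mem[0x06]=0x57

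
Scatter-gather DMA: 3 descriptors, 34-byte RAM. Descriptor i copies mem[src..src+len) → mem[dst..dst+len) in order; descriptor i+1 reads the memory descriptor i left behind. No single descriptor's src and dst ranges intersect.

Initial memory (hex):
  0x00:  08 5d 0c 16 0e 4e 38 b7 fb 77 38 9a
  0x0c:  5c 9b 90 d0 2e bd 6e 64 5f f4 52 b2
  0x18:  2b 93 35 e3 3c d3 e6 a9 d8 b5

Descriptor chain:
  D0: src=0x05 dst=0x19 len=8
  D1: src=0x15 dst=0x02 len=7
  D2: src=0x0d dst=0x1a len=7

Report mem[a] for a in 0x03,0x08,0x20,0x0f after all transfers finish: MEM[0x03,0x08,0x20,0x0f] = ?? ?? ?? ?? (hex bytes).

MEM[0x03,0x08,0x20,0x0f] = 52 b7 64 d0

#0 dst[0x19+8] := {0x4e,0x38,0xb7,0xfb,0x77,0x38,0x9a,0x5c}
#1 dst[0x02+7] := {0xf4,0x52,0xb2,0x2b,0x4e,0x38,0xb7}
#2 dst[0x1a+7] := {0x9b,0x90,0xd0,0x2e,0xbd,0x6e,0x64}
query mem[0x03]=0x52, mem[0x08]=0xb7, mem[0x20]=0x64, mem[0x0f]=0xd0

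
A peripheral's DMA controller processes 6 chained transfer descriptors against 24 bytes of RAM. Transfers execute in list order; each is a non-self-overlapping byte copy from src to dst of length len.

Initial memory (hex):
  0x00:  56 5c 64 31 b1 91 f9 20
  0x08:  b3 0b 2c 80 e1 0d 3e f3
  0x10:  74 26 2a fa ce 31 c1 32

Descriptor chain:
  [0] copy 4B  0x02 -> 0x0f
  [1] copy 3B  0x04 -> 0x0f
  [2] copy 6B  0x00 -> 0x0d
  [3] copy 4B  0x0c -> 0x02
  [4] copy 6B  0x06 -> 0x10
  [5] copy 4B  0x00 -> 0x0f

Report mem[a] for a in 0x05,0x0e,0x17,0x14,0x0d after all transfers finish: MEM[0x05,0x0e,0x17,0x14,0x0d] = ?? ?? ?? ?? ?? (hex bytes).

MEM[0x05,0x0e,0x17,0x14,0x0d] = 64 5c 32 2c 56

  after D0: wrote 4B at 0x0f = 6431b191
  after D1: wrote 3B at 0x0f = b191f9
  after D2: wrote 6B at 0x0d = 565c6431b191
  after D3: wrote 4B at 0x02 = e1565c64
  after D4: wrote 6B at 0x10 = f920b30b2c80
  after D5: wrote 4B at 0x0f = 565ce156
query mem[0x05]=0x64, mem[0x0e]=0x5c, mem[0x17]=0x32, mem[0x14]=0x2c, mem[0x0d]=0x56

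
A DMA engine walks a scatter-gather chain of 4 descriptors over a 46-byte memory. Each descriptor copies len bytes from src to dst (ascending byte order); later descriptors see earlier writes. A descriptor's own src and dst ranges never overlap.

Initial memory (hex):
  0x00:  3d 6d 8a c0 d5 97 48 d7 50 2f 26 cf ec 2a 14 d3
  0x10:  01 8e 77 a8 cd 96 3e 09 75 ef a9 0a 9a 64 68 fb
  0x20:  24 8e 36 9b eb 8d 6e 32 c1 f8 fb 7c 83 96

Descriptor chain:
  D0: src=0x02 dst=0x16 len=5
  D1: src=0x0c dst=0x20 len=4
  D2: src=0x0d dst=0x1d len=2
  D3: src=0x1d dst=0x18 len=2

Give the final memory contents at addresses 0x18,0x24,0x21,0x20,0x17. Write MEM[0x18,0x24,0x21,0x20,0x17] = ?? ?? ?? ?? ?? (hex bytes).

D0: mem[0x16..0x1a] <- [8a c0 d5 97 48]
D1: mem[0x20..0x23] <- [ec 2a 14 d3]
D2: mem[0x1d..0x1e] <- [2a 14]
D3: mem[0x18..0x19] <- [2a 14]
query mem[0x18]=0x2a, mem[0x24]=0xeb, mem[0x21]=0x2a, mem[0x20]=0xec, mem[0x17]=0xc0

MEM[0x18,0x24,0x21,0x20,0x17] = 2a eb 2a ec c0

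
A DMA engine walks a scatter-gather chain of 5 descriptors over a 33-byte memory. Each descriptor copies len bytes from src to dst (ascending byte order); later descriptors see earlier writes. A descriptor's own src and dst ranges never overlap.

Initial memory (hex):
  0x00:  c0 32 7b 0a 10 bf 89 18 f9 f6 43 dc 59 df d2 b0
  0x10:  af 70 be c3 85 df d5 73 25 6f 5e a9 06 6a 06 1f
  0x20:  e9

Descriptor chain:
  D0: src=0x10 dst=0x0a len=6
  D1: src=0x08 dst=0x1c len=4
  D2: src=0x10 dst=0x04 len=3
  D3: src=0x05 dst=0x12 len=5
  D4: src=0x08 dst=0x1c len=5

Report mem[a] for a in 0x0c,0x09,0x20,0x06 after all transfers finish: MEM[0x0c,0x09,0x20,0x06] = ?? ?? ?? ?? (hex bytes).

MEM[0x0c,0x09,0x20,0x06] = be f6 be be

#0 dst[0x0a+6] := {0xaf,0x70,0xbe,0xc3,0x85,0xdf}
#1 dst[0x1c+4] := {0xf9,0xf6,0xaf,0x70}
#2 dst[0x04+3] := {0xaf,0x70,0xbe}
#3 dst[0x12+5] := {0x70,0xbe,0x18,0xf9,0xf6}
#4 dst[0x1c+5] := {0xf9,0xf6,0xaf,0x70,0xbe}
query mem[0x0c]=0xbe, mem[0x09]=0xf6, mem[0x20]=0xbe, mem[0x06]=0xbe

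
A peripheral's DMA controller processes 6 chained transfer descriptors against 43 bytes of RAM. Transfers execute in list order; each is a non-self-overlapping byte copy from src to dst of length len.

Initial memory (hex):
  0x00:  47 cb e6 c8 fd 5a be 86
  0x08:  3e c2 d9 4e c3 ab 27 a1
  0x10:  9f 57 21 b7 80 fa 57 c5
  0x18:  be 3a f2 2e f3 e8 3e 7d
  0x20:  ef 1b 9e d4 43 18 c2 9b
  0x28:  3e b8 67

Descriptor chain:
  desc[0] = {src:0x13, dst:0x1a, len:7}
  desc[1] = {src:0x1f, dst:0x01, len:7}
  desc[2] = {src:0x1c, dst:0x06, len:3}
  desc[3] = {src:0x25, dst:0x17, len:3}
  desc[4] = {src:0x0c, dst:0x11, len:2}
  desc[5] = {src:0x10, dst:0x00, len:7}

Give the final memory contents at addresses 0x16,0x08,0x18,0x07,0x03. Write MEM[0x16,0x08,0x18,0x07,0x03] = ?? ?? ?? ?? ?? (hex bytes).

MEM[0x16,0x08,0x18,0x07,0x03] = 57 c5 c2 57 b7

D0: mem[0x1a..0x20] <- [b7 80 fa 57 c5 be 3a]
D1: mem[0x01..0x07] <- [be 3a 1b 9e d4 43 18]
D2: mem[0x06..0x08] <- [fa 57 c5]
D3: mem[0x17..0x19] <- [18 c2 9b]
D4: mem[0x11..0x12] <- [c3 ab]
D5: mem[0x00..0x06] <- [9f c3 ab b7 80 fa 57]
query mem[0x16]=0x57, mem[0x08]=0xc5, mem[0x18]=0xc2, mem[0x07]=0x57, mem[0x03]=0xb7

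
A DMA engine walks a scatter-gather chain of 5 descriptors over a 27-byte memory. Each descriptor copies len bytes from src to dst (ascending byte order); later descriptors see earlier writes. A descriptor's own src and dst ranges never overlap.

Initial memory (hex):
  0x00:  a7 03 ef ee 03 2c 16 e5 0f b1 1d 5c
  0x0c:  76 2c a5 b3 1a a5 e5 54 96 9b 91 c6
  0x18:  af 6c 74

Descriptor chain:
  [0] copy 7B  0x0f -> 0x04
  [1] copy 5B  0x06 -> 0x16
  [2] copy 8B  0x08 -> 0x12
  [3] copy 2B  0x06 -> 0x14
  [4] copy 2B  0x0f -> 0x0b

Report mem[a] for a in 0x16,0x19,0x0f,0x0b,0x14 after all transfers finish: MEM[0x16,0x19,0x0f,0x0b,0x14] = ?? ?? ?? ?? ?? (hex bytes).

MEM[0x16,0x19,0x0f,0x0b,0x14] = 76 b3 b3 b3 a5

[0] 0x0f->0x04 len=7 : b3 1a a5 e5 54 96 9b
[1] 0x06->0x16 len=5 : a5 e5 54 96 9b
[2] 0x08->0x12 len=8 : 54 96 9b 5c 76 2c a5 b3
[3] 0x06->0x14 len=2 : a5 e5
[4] 0x0f->0x0b len=2 : b3 1a
query mem[0x16]=0x76, mem[0x19]=0xb3, mem[0x0f]=0xb3, mem[0x0b]=0xb3, mem[0x14]=0xa5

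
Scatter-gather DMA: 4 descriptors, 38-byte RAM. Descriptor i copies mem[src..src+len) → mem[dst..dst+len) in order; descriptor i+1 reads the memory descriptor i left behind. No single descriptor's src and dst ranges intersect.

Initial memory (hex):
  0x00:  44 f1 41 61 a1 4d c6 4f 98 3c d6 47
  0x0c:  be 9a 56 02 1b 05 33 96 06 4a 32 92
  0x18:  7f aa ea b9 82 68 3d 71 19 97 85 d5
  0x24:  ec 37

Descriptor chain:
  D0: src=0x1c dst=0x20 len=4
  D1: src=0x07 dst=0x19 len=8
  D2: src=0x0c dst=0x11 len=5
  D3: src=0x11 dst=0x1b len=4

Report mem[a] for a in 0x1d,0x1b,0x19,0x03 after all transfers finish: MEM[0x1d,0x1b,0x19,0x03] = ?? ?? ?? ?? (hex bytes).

#0 dst[0x20+4] := {0x82,0x68,0x3d,0x71}
#1 dst[0x19+8] := {0x4f,0x98,0x3c,0xd6,0x47,0xbe,0x9a,0x56}
#2 dst[0x11+5] := {0xbe,0x9a,0x56,0x02,0x1b}
#3 dst[0x1b+4] := {0xbe,0x9a,0x56,0x02}
query mem[0x1d]=0x56, mem[0x1b]=0xbe, mem[0x19]=0x4f, mem[0x03]=0x61

MEM[0x1d,0x1b,0x19,0x03] = 56 be 4f 61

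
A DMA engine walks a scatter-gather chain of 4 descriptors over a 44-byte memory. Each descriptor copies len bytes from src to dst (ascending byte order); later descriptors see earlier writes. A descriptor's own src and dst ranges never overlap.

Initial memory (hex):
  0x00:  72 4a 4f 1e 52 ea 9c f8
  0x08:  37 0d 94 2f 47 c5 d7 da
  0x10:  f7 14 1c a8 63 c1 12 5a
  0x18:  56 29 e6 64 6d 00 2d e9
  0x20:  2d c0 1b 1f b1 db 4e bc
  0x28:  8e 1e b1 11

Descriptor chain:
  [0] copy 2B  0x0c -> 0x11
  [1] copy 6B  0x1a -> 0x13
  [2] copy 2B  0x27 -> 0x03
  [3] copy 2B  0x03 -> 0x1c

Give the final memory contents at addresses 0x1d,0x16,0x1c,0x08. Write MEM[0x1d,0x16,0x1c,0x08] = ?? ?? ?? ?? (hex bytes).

#0 dst[0x11+2] := {0x47,0xc5}
#1 dst[0x13+6] := {0xe6,0x64,0x6d,0x00,0x2d,0xe9}
#2 dst[0x03+2] := {0xbc,0x8e}
#3 dst[0x1c+2] := {0xbc,0x8e}
query mem[0x1d]=0x8e, mem[0x16]=0x00, mem[0x1c]=0xbc, mem[0x08]=0x37

MEM[0x1d,0x16,0x1c,0x08] = 8e 00 bc 37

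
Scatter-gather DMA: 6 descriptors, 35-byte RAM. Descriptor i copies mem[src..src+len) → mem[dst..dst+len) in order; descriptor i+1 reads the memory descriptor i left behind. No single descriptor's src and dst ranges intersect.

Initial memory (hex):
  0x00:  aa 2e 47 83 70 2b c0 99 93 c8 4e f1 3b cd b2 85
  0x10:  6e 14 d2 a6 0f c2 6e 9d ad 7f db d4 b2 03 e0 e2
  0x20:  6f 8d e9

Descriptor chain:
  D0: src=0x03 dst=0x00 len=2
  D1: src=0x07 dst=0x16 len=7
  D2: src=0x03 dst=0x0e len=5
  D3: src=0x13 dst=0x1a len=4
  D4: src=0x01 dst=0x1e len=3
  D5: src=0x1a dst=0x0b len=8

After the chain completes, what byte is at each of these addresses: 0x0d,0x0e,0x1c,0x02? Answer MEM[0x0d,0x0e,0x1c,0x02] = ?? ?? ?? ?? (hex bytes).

MEM[0x0d,0x0e,0x1c,0x02] = c2 99 c2 47

[0] 0x03->0x00 len=2 : 83 70
[1] 0x07->0x16 len=7 : 99 93 c8 4e f1 3b cd
[2] 0x03->0x0e len=5 : 83 70 2b c0 99
[3] 0x13->0x1a len=4 : a6 0f c2 99
[4] 0x01->0x1e len=3 : 70 47 83
[5] 0x1a->0x0b len=8 : a6 0f c2 99 70 47 83 8d
query mem[0x0d]=0xc2, mem[0x0e]=0x99, mem[0x1c]=0xc2, mem[0x02]=0x47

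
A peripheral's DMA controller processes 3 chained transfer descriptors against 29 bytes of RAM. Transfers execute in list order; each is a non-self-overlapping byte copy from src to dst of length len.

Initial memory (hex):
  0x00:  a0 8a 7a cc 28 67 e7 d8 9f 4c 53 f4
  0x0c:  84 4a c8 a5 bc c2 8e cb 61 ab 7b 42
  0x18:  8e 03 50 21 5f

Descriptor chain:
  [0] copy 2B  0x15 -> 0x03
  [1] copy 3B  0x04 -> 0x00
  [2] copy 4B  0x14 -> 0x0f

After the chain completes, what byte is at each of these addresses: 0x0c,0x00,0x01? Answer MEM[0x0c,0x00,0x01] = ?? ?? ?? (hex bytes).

MEM[0x0c,0x00,0x01] = 84 7b 67

#0 dst[0x03+2] := {0xab,0x7b}
#1 dst[0x00+3] := {0x7b,0x67,0xe7}
#2 dst[0x0f+4] := {0x61,0xab,0x7b,0x42}
query mem[0x0c]=0x84, mem[0x00]=0x7b, mem[0x01]=0x67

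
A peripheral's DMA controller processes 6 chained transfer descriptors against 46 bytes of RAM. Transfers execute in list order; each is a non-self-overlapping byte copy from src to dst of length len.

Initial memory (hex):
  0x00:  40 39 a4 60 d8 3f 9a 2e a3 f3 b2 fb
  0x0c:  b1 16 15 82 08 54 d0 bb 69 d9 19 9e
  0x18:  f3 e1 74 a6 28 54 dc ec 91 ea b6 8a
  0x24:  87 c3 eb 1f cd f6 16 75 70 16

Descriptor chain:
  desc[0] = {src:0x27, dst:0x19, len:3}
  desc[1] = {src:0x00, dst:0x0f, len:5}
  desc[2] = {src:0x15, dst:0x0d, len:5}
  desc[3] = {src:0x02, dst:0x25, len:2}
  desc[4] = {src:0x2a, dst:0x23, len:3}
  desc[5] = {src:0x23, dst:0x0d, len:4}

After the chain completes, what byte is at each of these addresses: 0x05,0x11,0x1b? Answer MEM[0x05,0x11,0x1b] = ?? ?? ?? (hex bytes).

MEM[0x05,0x11,0x1b] = 3f 1f f6

  after D0: wrote 3B at 0x19 = 1fcdf6
  after D1: wrote 5B at 0x0f = 4039a460d8
  after D2: wrote 5B at 0x0d = d9199ef31f
  after D3: wrote 2B at 0x25 = a460
  after D4: wrote 3B at 0x23 = 167570
  after D5: wrote 4B at 0x0d = 16757060
query mem[0x05]=0x3f, mem[0x11]=0x1f, mem[0x1b]=0xf6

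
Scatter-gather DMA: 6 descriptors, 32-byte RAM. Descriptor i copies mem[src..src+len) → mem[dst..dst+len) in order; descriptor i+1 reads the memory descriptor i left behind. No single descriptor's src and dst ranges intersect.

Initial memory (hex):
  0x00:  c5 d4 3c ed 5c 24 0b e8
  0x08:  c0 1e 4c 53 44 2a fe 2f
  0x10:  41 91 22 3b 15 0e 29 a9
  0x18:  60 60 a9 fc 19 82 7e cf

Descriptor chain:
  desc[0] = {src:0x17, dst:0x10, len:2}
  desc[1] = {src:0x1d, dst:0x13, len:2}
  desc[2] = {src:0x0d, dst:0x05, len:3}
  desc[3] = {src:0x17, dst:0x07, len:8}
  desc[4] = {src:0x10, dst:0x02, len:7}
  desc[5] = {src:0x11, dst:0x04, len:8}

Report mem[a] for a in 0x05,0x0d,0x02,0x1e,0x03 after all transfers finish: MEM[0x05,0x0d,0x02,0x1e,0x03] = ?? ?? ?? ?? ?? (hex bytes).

MEM[0x05,0x0d,0x02,0x1e,0x03] = 22 82 a9 7e 60

[0] 0x17->0x10 len=2 : a9 60
[1] 0x1d->0x13 len=2 : 82 7e
[2] 0x0d->0x05 len=3 : 2a fe 2f
[3] 0x17->0x07 len=8 : a9 60 60 a9 fc 19 82 7e
[4] 0x10->0x02 len=7 : a9 60 22 82 7e 0e 29
[5] 0x11->0x04 len=8 : 60 22 82 7e 0e 29 a9 60
query mem[0x05]=0x22, mem[0x0d]=0x82, mem[0x02]=0xa9, mem[0x1e]=0x7e, mem[0x03]=0x60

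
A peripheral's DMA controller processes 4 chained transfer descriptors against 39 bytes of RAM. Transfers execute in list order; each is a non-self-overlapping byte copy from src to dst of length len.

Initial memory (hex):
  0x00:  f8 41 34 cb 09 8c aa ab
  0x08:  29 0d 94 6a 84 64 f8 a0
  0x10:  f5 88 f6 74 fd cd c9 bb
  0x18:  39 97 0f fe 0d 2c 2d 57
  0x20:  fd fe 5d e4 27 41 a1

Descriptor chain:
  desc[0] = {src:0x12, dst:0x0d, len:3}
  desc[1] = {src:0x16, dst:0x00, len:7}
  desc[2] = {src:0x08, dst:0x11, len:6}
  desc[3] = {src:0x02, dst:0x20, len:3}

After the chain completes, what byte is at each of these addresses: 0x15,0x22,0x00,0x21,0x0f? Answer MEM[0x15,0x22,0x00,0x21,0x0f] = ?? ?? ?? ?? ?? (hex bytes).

MEM[0x15,0x22,0x00,0x21,0x0f] = 84 0f c9 97 fd

D0: mem[0x0d..0x0f] <- [f6 74 fd]
D1: mem[0x00..0x06] <- [c9 bb 39 97 0f fe 0d]
D2: mem[0x11..0x16] <- [29 0d 94 6a 84 f6]
D3: mem[0x20..0x22] <- [39 97 0f]
query mem[0x15]=0x84, mem[0x22]=0x0f, mem[0x00]=0xc9, mem[0x21]=0x97, mem[0x0f]=0xfd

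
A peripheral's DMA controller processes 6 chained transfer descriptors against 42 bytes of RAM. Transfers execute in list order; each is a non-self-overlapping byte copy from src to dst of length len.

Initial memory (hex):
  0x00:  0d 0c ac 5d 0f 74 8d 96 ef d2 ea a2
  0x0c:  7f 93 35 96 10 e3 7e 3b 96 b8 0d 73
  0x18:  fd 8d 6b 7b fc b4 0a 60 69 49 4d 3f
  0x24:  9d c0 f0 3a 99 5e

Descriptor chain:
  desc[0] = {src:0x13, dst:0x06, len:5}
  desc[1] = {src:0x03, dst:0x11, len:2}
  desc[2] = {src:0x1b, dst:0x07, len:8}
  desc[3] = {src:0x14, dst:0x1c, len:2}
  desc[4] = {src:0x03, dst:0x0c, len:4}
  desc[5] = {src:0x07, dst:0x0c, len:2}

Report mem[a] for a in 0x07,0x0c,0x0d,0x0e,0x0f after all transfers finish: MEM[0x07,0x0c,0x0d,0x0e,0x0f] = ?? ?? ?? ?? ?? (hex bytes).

MEM[0x07,0x0c,0x0d,0x0e,0x0f] = 7b 7b fc 74 3b

D0: mem[0x06..0x0a] <- [3b 96 b8 0d 73]
D1: mem[0x11..0x12] <- [5d 0f]
D2: mem[0x07..0x0e] <- [7b fc b4 0a 60 69 49 4d]
D3: mem[0x1c..0x1d] <- [96 b8]
D4: mem[0x0c..0x0f] <- [5d 0f 74 3b]
D5: mem[0x0c..0x0d] <- [7b fc]
query mem[0x07]=0x7b, mem[0x0c]=0x7b, mem[0x0d]=0xfc, mem[0x0e]=0x74, mem[0x0f]=0x3b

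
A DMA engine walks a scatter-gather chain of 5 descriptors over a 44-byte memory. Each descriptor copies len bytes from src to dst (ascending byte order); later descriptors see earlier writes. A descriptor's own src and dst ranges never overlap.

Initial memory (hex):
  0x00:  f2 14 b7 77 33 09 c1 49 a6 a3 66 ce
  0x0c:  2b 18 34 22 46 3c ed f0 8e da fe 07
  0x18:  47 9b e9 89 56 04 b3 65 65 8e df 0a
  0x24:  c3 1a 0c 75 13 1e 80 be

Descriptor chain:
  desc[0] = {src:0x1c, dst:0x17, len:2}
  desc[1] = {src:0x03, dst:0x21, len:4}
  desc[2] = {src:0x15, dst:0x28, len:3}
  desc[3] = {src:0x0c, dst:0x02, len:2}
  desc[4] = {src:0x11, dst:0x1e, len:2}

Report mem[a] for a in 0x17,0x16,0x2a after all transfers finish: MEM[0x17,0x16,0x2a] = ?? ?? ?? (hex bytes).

[0] 0x1c->0x17 len=2 : 56 04
[1] 0x03->0x21 len=4 : 77 33 09 c1
[2] 0x15->0x28 len=3 : da fe 56
[3] 0x0c->0x02 len=2 : 2b 18
[4] 0x11->0x1e len=2 : 3c ed
query mem[0x17]=0x56, mem[0x16]=0xfe, mem[0x2a]=0x56

MEM[0x17,0x16,0x2a] = 56 fe 56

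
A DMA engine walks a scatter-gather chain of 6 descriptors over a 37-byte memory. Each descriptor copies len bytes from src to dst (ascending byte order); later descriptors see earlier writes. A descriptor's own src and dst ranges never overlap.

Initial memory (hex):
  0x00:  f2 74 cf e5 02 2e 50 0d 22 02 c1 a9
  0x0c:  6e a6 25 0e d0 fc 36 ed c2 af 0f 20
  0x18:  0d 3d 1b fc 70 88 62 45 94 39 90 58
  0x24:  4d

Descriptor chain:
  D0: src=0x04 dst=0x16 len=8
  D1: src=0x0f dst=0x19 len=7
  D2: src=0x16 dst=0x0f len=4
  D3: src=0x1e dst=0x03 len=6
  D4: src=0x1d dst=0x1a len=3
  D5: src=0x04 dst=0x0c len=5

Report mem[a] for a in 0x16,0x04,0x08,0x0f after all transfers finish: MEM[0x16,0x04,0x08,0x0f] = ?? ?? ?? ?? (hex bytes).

MEM[0x16,0x04,0x08,0x0f] = 02 af 58 90

  after D0: wrote 8B at 0x16 = 022e500d2202c1a9
  after D1: wrote 7B at 0x19 = 0ed0fc36edc2af
  after D2: wrote 4B at 0x0f = 022e500e
  after D3: wrote 6B at 0x03 = c2af94399058
  after D4: wrote 3B at 0x1a = edc2af
  after D5: wrote 5B at 0x0c = af94399058
query mem[0x16]=0x02, mem[0x04]=0xaf, mem[0x08]=0x58, mem[0x0f]=0x90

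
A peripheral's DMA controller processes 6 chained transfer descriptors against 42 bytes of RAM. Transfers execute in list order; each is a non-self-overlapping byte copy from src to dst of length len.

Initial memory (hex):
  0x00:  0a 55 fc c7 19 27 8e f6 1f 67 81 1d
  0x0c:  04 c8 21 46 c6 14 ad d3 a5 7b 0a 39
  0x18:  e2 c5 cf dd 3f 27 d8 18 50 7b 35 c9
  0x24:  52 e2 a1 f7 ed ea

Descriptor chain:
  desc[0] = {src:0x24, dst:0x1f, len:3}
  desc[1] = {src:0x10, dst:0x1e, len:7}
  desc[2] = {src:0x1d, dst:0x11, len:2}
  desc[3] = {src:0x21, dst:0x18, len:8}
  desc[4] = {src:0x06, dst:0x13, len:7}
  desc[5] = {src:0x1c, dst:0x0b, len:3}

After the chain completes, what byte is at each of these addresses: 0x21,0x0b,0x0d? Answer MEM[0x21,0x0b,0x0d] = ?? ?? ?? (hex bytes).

MEM[0x21,0x0b,0x0d] = d3 e2 f7

[0] 0x24->0x1f len=3 : 52 e2 a1
[1] 0x10->0x1e len=7 : c6 14 ad d3 a5 7b 0a
[2] 0x1d->0x11 len=2 : 27 c6
[3] 0x21->0x18 len=8 : d3 a5 7b 0a e2 a1 f7 ed
[4] 0x06->0x13 len=7 : 8e f6 1f 67 81 1d 04
[5] 0x1c->0x0b len=3 : e2 a1 f7
query mem[0x21]=0xd3, mem[0x0b]=0xe2, mem[0x0d]=0xf7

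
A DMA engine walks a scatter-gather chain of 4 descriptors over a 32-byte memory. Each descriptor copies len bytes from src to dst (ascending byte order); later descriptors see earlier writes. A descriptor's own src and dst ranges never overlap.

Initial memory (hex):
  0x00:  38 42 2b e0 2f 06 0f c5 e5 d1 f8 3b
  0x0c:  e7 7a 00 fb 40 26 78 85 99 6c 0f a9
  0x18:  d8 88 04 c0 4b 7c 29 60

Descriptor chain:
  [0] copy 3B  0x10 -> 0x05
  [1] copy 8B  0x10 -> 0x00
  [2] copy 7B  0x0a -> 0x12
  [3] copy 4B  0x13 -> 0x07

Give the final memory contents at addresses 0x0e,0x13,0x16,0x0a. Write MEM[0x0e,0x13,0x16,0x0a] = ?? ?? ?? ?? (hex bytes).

MEM[0x0e,0x13,0x16,0x0a] = 00 3b 00 00

D0: mem[0x05..0x07] <- [40 26 78]
D1: mem[0x00..0x07] <- [40 26 78 85 99 6c 0f a9]
D2: mem[0x12..0x18] <- [f8 3b e7 7a 00 fb 40]
D3: mem[0x07..0x0a] <- [3b e7 7a 00]
query mem[0x0e]=0x00, mem[0x13]=0x3b, mem[0x16]=0x00, mem[0x0a]=0x00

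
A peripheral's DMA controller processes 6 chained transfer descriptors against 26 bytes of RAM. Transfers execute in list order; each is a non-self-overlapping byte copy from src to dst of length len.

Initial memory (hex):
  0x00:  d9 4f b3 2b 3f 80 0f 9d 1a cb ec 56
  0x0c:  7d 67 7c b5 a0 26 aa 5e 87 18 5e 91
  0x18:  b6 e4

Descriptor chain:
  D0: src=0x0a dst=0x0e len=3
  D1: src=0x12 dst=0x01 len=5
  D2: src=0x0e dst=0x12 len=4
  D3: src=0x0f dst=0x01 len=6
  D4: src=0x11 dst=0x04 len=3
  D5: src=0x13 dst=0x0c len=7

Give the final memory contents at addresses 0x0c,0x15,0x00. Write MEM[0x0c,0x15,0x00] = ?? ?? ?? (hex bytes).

#0 dst[0x0e+3] := {0xec,0x56,0x7d}
#1 dst[0x01+5] := {0xaa,0x5e,0x87,0x18,0x5e}
#2 dst[0x12+4] := {0xec,0x56,0x7d,0x26}
#3 dst[0x01+6] := {0x56,0x7d,0x26,0xec,0x56,0x7d}
#4 dst[0x04+3] := {0x26,0xec,0x56}
#5 dst[0x0c+7] := {0x56,0x7d,0x26,0x5e,0x91,0xb6,0xe4}
query mem[0x0c]=0x56, mem[0x15]=0x26, mem[0x00]=0xd9

MEM[0x0c,0x15,0x00] = 56 26 d9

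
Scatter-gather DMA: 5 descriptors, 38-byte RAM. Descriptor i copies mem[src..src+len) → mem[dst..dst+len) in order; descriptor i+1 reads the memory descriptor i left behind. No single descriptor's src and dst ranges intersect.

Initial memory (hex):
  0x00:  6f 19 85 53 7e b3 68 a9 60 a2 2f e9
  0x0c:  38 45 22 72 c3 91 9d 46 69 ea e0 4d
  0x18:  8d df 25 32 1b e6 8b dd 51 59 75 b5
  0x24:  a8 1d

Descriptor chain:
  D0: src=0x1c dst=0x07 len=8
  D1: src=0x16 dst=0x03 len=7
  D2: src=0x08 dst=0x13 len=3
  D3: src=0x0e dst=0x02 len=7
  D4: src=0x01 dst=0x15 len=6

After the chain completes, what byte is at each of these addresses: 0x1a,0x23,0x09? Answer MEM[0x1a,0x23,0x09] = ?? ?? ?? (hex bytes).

MEM[0x1a,0x23,0x09] = 9d b5 1b

[0] 0x1c->0x07 len=8 : 1b e6 8b dd 51 59 75 b5
[1] 0x16->0x03 len=7 : e0 4d 8d df 25 32 1b
[2] 0x08->0x13 len=3 : 32 1b dd
[3] 0x0e->0x02 len=7 : b5 72 c3 91 9d 32 1b
[4] 0x01->0x15 len=6 : 19 b5 72 c3 91 9d
query mem[0x1a]=0x9d, mem[0x23]=0xb5, mem[0x09]=0x1b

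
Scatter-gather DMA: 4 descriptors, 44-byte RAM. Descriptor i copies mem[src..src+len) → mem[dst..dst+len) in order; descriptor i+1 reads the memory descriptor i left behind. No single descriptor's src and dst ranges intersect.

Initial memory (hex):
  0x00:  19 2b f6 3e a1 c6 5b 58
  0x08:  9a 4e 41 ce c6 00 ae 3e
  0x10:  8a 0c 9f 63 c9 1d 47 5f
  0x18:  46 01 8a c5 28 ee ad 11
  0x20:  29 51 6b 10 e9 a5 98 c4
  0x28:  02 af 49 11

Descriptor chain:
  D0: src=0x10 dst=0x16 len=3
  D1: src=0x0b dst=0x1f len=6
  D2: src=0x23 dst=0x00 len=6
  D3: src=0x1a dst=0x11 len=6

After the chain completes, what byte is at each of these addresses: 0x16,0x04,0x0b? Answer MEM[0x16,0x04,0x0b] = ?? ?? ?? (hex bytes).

  after D0: wrote 3B at 0x16 = 8a0c9f
  after D1: wrote 6B at 0x1f = cec600ae3e8a
  after D2: wrote 6B at 0x00 = 3e8aa598c402
  after D3: wrote 6B at 0x11 = 8ac528eeadce
query mem[0x16]=0xce, mem[0x04]=0xc4, mem[0x0b]=0xce

MEM[0x16,0x04,0x0b] = ce c4 ce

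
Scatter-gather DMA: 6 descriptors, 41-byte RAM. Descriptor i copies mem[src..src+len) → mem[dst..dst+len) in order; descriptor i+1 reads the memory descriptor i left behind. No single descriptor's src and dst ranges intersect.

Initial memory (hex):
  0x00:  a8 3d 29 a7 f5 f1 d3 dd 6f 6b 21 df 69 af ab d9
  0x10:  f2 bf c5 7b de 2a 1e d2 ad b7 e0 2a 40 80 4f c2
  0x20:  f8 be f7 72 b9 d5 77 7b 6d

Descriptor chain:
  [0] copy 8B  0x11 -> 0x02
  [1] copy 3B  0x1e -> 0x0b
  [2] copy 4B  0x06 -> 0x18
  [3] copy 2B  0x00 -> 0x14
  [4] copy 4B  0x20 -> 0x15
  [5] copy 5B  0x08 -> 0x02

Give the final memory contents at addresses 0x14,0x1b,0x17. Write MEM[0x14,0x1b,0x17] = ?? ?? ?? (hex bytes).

MEM[0x14,0x1b,0x17] = a8 ad f7

D0: mem[0x02..0x09] <- [bf c5 7b de 2a 1e d2 ad]
D1: mem[0x0b..0x0d] <- [4f c2 f8]
D2: mem[0x18..0x1b] <- [2a 1e d2 ad]
D3: mem[0x14..0x15] <- [a8 3d]
D4: mem[0x15..0x18] <- [f8 be f7 72]
D5: mem[0x02..0x06] <- [d2 ad 21 4f c2]
query mem[0x14]=0xa8, mem[0x1b]=0xad, mem[0x17]=0xf7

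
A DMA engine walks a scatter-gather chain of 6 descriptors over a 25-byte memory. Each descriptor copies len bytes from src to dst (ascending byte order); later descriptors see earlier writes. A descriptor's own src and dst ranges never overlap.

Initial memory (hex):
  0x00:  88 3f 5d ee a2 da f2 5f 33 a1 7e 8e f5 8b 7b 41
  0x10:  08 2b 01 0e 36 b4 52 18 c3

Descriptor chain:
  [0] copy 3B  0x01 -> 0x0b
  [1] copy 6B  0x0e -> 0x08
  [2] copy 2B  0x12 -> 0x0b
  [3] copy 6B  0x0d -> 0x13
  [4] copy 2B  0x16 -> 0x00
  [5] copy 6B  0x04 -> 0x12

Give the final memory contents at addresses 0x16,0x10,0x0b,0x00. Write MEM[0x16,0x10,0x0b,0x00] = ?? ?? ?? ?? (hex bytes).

  after D0: wrote 3B at 0x0b = 3f5dee
  after D1: wrote 6B at 0x08 = 7b41082b010e
  after D2: wrote 2B at 0x0b = 010e
  after D3: wrote 6B at 0x13 = 0e7b41082b01
  after D4: wrote 2B at 0x00 = 082b
  after D5: wrote 6B at 0x12 = a2daf25f7b41
query mem[0x16]=0x7b, mem[0x10]=0x08, mem[0x0b]=0x01, mem[0x00]=0x08

MEM[0x16,0x10,0x0b,0x00] = 7b 08 01 08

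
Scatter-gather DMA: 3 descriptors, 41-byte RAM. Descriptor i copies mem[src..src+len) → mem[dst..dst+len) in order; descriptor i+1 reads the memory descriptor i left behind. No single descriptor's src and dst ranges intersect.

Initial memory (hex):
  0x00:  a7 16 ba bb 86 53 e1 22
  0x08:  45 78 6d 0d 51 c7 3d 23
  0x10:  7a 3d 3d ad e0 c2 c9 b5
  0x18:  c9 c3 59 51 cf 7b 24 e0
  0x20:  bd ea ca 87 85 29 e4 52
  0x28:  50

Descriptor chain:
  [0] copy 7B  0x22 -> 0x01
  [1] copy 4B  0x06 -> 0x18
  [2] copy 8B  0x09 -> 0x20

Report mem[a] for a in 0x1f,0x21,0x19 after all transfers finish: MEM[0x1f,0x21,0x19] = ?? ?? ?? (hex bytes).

D0: mem[0x01..0x07] <- [ca 87 85 29 e4 52 50]
D1: mem[0x18..0x1b] <- [52 50 45 78]
D2: mem[0x20..0x27] <- [78 6d 0d 51 c7 3d 23 7a]
query mem[0x1f]=0xe0, mem[0x21]=0x6d, mem[0x19]=0x50

MEM[0x1f,0x21,0x19] = e0 6d 50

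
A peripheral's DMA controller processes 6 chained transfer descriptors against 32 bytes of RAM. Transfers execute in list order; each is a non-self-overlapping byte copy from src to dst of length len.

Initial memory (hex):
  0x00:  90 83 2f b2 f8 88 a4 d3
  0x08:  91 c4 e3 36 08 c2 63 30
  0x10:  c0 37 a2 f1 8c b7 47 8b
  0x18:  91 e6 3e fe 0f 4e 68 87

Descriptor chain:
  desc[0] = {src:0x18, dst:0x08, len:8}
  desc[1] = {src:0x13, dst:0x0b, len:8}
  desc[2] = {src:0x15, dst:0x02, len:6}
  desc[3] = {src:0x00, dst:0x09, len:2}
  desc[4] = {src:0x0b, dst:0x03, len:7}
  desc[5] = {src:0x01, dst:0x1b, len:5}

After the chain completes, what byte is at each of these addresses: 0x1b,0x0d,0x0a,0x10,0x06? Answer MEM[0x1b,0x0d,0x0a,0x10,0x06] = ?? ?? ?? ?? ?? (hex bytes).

MEM[0x1b,0x0d,0x0a,0x10,0x06] = 83 b7 83 91 47

#0 dst[0x08+8] := {0x91,0xe6,0x3e,0xfe,0x0f,0x4e,0x68,0x87}
#1 dst[0x0b+8] := {0xf1,0x8c,0xb7,0x47,0x8b,0x91,0xe6,0x3e}
#2 dst[0x02+6] := {0xb7,0x47,0x8b,0x91,0xe6,0x3e}
#3 dst[0x09+2] := {0x90,0x83}
#4 dst[0x03+7] := {0xf1,0x8c,0xb7,0x47,0x8b,0x91,0xe6}
#5 dst[0x1b+5] := {0x83,0xb7,0xf1,0x8c,0xb7}
query mem[0x1b]=0x83, mem[0x0d]=0xb7, mem[0x0a]=0x83, mem[0x10]=0x91, mem[0x06]=0x47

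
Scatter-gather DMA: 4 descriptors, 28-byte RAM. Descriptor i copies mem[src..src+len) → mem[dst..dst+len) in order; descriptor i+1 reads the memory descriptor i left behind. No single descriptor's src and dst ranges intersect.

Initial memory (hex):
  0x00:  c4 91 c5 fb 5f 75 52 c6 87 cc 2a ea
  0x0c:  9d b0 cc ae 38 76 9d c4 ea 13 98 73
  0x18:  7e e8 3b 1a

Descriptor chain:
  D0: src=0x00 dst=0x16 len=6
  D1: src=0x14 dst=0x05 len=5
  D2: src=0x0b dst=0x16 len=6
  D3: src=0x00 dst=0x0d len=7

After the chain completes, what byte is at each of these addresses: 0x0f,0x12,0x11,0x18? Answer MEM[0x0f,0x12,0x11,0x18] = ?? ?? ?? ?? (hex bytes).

#0 dst[0x16+6] := {0xc4,0x91,0xc5,0xfb,0x5f,0x75}
#1 dst[0x05+5] := {0xea,0x13,0xc4,0x91,0xc5}
#2 dst[0x16+6] := {0xea,0x9d,0xb0,0xcc,0xae,0x38}
#3 dst[0x0d+7] := {0xc4,0x91,0xc5,0xfb,0x5f,0xea,0x13}
query mem[0x0f]=0xc5, mem[0x12]=0xea, mem[0x11]=0x5f, mem[0x18]=0xb0

MEM[0x0f,0x12,0x11,0x18] = c5 ea 5f b0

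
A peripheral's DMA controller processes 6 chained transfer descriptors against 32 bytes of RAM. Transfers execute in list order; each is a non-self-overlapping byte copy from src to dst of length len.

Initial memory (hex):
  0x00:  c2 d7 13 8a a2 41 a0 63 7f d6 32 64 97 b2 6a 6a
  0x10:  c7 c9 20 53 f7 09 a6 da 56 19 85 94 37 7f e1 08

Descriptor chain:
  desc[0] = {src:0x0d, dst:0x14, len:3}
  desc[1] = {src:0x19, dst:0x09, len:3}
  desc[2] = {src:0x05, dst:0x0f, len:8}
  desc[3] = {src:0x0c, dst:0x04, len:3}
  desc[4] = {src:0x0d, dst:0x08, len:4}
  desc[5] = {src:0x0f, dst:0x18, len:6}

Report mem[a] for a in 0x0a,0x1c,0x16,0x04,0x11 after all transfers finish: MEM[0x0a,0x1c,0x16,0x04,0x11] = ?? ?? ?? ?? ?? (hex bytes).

D0: mem[0x14..0x16] <- [b2 6a 6a]
D1: mem[0x09..0x0b] <- [19 85 94]
D2: mem[0x0f..0x16] <- [41 a0 63 7f 19 85 94 97]
D3: mem[0x04..0x06] <- [97 b2 6a]
D4: mem[0x08..0x0b] <- [b2 6a 41 a0]
D5: mem[0x18..0x1d] <- [41 a0 63 7f 19 85]
query mem[0x0a]=0x41, mem[0x1c]=0x19, mem[0x16]=0x97, mem[0x04]=0x97, mem[0x11]=0x63

MEM[0x0a,0x1c,0x16,0x04,0x11] = 41 19 97 97 63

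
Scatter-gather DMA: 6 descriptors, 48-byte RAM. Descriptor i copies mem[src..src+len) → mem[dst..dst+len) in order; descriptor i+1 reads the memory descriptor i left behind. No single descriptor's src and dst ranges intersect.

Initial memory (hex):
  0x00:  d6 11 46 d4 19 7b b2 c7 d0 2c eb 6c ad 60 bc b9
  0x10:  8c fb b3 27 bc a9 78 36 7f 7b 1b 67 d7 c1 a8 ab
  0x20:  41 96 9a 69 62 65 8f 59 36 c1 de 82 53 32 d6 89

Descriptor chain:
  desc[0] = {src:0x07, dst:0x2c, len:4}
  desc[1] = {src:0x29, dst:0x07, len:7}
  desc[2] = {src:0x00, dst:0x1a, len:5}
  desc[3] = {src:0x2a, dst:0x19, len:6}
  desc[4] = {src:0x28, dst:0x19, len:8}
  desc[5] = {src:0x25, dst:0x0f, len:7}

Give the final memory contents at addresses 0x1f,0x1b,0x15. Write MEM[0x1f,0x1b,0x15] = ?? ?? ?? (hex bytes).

MEM[0x1f,0x1b,0x15] = 2c de 82

[0] 0x07->0x2c len=4 : c7 d0 2c eb
[1] 0x29->0x07 len=7 : c1 de 82 c7 d0 2c eb
[2] 0x00->0x1a len=5 : d6 11 46 d4 19
[3] 0x2a->0x19 len=6 : de 82 c7 d0 2c eb
[4] 0x28->0x19 len=8 : 36 c1 de 82 c7 d0 2c eb
[5] 0x25->0x0f len=7 : 65 8f 59 36 c1 de 82
query mem[0x1f]=0x2c, mem[0x1b]=0xde, mem[0x15]=0x82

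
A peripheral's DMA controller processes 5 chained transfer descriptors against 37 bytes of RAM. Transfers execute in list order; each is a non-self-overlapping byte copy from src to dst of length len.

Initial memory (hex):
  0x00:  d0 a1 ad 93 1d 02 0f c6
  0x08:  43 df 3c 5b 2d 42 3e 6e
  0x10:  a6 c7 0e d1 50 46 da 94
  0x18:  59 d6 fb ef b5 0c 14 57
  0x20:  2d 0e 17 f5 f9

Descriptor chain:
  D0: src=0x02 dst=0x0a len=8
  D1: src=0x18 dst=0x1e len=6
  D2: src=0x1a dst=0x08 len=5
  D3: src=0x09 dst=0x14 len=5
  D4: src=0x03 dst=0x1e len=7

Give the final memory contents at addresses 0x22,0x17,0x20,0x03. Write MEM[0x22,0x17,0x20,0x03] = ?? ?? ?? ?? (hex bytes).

MEM[0x22,0x17,0x20,0x03] = c6 59 02 93

#0 dst[0x0a+8] := {0xad,0x93,0x1d,0x02,0x0f,0xc6,0x43,0xdf}
#1 dst[0x1e+6] := {0x59,0xd6,0xfb,0xef,0xb5,0x0c}
#2 dst[0x08+5] := {0xfb,0xef,0xb5,0x0c,0x59}
#3 dst[0x14+5] := {0xef,0xb5,0x0c,0x59,0x02}
#4 dst[0x1e+7] := {0x93,0x1d,0x02,0x0f,0xc6,0xfb,0xef}
query mem[0x22]=0xc6, mem[0x17]=0x59, mem[0x20]=0x02, mem[0x03]=0x93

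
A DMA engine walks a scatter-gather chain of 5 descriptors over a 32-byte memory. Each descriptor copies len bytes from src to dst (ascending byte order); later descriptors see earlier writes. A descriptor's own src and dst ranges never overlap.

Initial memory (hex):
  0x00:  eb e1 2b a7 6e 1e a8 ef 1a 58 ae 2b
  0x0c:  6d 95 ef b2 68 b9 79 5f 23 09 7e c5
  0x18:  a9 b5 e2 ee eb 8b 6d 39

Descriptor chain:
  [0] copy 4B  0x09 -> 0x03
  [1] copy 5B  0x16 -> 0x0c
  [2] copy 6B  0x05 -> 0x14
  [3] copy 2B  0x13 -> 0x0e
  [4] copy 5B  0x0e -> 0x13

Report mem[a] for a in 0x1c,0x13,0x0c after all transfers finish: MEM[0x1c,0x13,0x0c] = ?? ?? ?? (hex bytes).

MEM[0x1c,0x13,0x0c] = eb 5f 7e

#0 dst[0x03+4] := {0x58,0xae,0x2b,0x6d}
#1 dst[0x0c+5] := {0x7e,0xc5,0xa9,0xb5,0xe2}
#2 dst[0x14+6] := {0x2b,0x6d,0xef,0x1a,0x58,0xae}
#3 dst[0x0e+2] := {0x5f,0x2b}
#4 dst[0x13+5] := {0x5f,0x2b,0xe2,0xb9,0x79}
query mem[0x1c]=0xeb, mem[0x13]=0x5f, mem[0x0c]=0x7e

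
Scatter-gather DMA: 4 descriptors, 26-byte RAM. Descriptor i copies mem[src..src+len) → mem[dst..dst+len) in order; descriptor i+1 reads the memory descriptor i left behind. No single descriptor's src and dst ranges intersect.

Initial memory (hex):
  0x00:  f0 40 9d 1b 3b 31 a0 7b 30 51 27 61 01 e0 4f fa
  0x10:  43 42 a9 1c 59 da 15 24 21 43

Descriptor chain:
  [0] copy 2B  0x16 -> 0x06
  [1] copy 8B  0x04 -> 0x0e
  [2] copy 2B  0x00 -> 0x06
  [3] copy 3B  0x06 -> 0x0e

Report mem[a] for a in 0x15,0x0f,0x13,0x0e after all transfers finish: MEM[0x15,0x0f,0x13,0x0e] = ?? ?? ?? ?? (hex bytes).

#0 dst[0x06+2] := {0x15,0x24}
#1 dst[0x0e+8] := {0x3b,0x31,0x15,0x24,0x30,0x51,0x27,0x61}
#2 dst[0x06+2] := {0xf0,0x40}
#3 dst[0x0e+3] := {0xf0,0x40,0x30}
query mem[0x15]=0x61, mem[0x0f]=0x40, mem[0x13]=0x51, mem[0x0e]=0xf0

MEM[0x15,0x0f,0x13,0x0e] = 61 40 51 f0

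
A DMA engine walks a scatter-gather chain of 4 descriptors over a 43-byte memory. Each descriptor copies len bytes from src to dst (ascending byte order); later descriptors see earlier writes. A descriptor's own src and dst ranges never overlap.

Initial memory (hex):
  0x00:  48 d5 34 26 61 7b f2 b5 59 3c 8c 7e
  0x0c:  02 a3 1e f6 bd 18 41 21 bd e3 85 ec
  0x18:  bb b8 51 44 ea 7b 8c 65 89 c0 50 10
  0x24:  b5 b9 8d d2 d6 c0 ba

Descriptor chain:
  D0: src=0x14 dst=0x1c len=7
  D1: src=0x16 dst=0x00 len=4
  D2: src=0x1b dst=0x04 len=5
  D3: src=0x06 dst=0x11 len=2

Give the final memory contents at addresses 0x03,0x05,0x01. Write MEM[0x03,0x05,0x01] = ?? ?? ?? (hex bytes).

MEM[0x03,0x05,0x01] = b8 bd ec

  after D0: wrote 7B at 0x1c = bde385ecbbb851
  after D1: wrote 4B at 0x00 = 85ecbbb8
  after D2: wrote 5B at 0x04 = 44bde385ec
  after D3: wrote 2B at 0x11 = e385
query mem[0x03]=0xb8, mem[0x05]=0xbd, mem[0x01]=0xec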